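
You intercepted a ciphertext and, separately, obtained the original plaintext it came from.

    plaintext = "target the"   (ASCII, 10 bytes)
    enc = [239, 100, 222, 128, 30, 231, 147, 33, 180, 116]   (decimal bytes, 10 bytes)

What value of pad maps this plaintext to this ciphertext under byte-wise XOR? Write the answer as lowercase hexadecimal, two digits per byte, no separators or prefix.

Since enc = plaintext ⊕ pad, XORing both sides with plaintext gives pad = plaintext ⊕ enc.
74 xor ef = 9b
61 xor 64 = 05
72 xor de = ac
67 xor 80 = e7
65 xor 1e = 7b
74 xor e7 = 93
20 xor 93 = b3
74 xor 21 = 55
68 xor b4 = dc
65 xor 74 = 11

9b05ace77b93b355dc11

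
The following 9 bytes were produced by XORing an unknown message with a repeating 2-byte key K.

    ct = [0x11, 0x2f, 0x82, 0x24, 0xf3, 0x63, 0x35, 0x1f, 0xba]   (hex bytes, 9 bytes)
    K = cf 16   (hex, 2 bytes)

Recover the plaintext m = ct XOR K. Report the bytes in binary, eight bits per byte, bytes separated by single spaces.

11011110 00111001 01001101 00110010 00111100 01110101 11111010 00001001 01110101

The 2-byte key repeats, so the effective keystream is cf 16 cf 16 cf 16 cf 16 cf.
byte 0:  17 xor 207 = 222
byte 1:  47 xor  22 =  57
byte 2: 130 xor 207 =  77
byte 3:  36 xor  22 =  50
byte 4: 243 xor 207 =  60
byte 5:  99 xor  22 = 117
byte 6:  53 xor 207 = 250
byte 7:  31 xor  22 =   9
byte 8: 186 xor 207 = 117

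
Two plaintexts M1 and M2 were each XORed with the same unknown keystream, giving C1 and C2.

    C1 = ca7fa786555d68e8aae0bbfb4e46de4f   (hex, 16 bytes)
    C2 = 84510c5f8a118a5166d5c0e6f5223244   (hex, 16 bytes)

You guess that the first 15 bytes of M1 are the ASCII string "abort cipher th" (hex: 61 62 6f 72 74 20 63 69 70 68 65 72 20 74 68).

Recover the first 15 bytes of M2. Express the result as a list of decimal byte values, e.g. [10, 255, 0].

[47, 76, 196, 171, 171, 108, 129, 208, 188, 93, 30, 111, 155, 16, 132]

First, C1 ⊕ C2 = (M1 ⊕ K) ⊕ (M2 ⊕ K) = M1 ⊕ M2, so the key drops out. Then M2 = (M1 ⊕ M2) ⊕ M1 over the first 15 bytes.
byte 0: (ca ⊕ 84) ⊕ 61 = 4e ⊕ 61 = 2f
byte 1: (7f ⊕ 51) ⊕ 62 = 2e ⊕ 62 = 4c
byte 2: (a7 ⊕ 0c) ⊕ 6f = ab ⊕ 6f = c4
byte 3: (86 ⊕ 5f) ⊕ 72 = d9 ⊕ 72 = ab
byte 4: (55 ⊕ 8a) ⊕ 74 = df ⊕ 74 = ab
byte 5: (5d ⊕ 11) ⊕ 20 = 4c ⊕ 20 = 6c
byte 6: (68 ⊕ 8a) ⊕ 63 = e2 ⊕ 63 = 81
byte 7: (e8 ⊕ 51) ⊕ 69 = b9 ⊕ 69 = d0
byte 8: (aa ⊕ 66) ⊕ 70 = cc ⊕ 70 = bc
byte 9: (e0 ⊕ d5) ⊕ 68 = 35 ⊕ 68 = 5d
byte 10: (bb ⊕ c0) ⊕ 65 = 7b ⊕ 65 = 1e
byte 11: (fb ⊕ e6) ⊕ 72 = 1d ⊕ 72 = 6f
byte 12: (4e ⊕ f5) ⊕ 20 = bb ⊕ 20 = 9b
byte 13: (46 ⊕ 22) ⊕ 74 = 64 ⊕ 74 = 10
byte 14: (de ⊕ 32) ⊕ 68 = ec ⊕ 68 = 84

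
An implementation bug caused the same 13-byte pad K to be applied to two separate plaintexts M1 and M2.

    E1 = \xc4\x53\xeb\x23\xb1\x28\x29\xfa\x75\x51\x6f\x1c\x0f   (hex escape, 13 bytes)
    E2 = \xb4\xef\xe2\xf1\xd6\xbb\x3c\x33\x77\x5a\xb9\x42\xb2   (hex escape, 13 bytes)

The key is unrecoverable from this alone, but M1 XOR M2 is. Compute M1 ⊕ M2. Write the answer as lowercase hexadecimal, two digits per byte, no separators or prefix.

70bc09d2679315c9020bd65ebd

E1 ⊕ E2 = (M1 ⊕ K) ⊕ (M2 ⊕ K) = M1 ⊕ M2 — the shared key cancels under XOR.
byte 0: 196 xor 180 = 112
byte 1:  83 xor 239 = 188
byte 2: 235 xor 226 =   9
byte 3:  35 xor 241 = 210
byte 4: 177 xor 214 = 103
byte 5:  40 xor 187 = 147
byte 6:  41 xor  60 =  21
byte 7: 250 xor  51 = 201
byte 8: 117 xor 119 =   2
byte 9:  81 xor  90 =  11
byte 10: 111 xor 185 = 214
byte 11:  28 xor  66 =  94
byte 12:  15 xor 178 = 189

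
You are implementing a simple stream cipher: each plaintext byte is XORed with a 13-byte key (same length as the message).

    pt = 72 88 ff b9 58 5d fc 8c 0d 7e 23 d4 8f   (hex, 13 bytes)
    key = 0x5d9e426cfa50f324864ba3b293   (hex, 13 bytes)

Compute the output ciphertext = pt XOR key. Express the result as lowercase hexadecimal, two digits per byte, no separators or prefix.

01110010 ⊕ 01011101 = 00101111
10001000 ⊕ 10011110 = 00010110
11111111 ⊕ 01000010 = 10111101
10111001 ⊕ 01101100 = 11010101
01011000 ⊕ 11111010 = 10100010
01011101 ⊕ 01010000 = 00001101
11111100 ⊕ 11110011 = 00001111
10001100 ⊕ 00100100 = 10101000
00001101 ⊕ 10000110 = 10001011
01111110 ⊕ 01001011 = 00110101
00100011 ⊕ 10100011 = 10000000
11010100 ⊕ 10110010 = 01100110
10001111 ⊕ 10010011 = 00011100

2f16bdd5a20d0fa88b3580661c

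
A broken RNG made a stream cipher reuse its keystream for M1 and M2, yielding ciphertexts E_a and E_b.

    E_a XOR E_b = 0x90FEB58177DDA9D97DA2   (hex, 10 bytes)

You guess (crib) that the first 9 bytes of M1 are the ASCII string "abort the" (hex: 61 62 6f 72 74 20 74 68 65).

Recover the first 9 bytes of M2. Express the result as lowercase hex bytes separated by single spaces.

Since E_a ⊕ E_b = M1 ⊕ M2, XORing with the guessed M1 bytes yields the corresponding M2 bytes: M2 = (E_a ⊕ E_b) ⊕ M1.
90 xor 61 = f1
fe xor 62 = 9c
b5 xor 6f = da
81 xor 72 = f3
77 xor 74 = 03
dd xor 20 = fd
a9 xor 74 = dd
d9 xor 68 = b1
7d xor 65 = 18

f1 9c da f3 03 fd dd b1 18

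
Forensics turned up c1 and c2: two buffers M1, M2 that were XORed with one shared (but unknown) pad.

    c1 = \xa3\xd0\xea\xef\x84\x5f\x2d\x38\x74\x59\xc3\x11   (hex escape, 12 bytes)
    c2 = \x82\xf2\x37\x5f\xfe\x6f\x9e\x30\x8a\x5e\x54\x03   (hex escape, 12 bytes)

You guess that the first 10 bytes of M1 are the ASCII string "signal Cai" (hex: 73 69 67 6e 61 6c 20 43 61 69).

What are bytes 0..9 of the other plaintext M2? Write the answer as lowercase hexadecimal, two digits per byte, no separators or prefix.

First, c1 ⊕ c2 = (M1 ⊕ K) ⊕ (M2 ⊕ K) = M1 ⊕ M2, so the key drops out. Then M2 = (M1 ⊕ M2) ⊕ M1 over the first 10 bytes.
byte 0: (a3 ^ 82) ^ 73 = 21 ^ 73 = 52
byte 1: (d0 ^ f2) ^ 69 = 22 ^ 69 = 4b
byte 2: (ea ^ 37) ^ 67 = dd ^ 67 = ba
byte 3: (ef ^ 5f) ^ 6e = b0 ^ 6e = de
byte 4: (84 ^ fe) ^ 61 = 7a ^ 61 = 1b
byte 5: (5f ^ 6f) ^ 6c = 30 ^ 6c = 5c
byte 6: (2d ^ 9e) ^ 20 = b3 ^ 20 = 93
byte 7: (38 ^ 30) ^ 43 = 08 ^ 43 = 4b
byte 8: (74 ^ 8a) ^ 61 = fe ^ 61 = 9f
byte 9: (59 ^ 5e) ^ 69 = 07 ^ 69 = 6e

524bbade1b5c934b9f6e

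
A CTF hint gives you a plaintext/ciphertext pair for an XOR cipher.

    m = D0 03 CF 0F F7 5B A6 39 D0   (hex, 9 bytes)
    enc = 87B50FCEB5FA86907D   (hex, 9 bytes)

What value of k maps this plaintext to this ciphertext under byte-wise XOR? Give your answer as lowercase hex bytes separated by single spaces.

57 b6 c0 c1 42 a1 20 a9 ad

Since enc = m ⊕ k, XORing both sides with m gives k = m ⊕ enc.
byte 0: 208 ^ 135 =  87
byte 1:   3 ^ 181 = 182
byte 2: 207 ^  15 = 192
byte 3:  15 ^ 206 = 193
byte 4: 247 ^ 181 =  66
byte 5:  91 ^ 250 = 161
byte 6: 166 ^ 134 =  32
byte 7:  57 ^ 144 = 169
byte 8: 208 ^ 125 = 173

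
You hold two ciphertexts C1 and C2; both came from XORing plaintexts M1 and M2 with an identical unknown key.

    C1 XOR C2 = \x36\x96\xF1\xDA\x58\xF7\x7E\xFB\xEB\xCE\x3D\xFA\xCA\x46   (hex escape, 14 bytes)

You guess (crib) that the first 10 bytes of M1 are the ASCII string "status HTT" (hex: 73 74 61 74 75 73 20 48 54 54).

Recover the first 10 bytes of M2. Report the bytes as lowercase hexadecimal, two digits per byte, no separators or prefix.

Since C1 ⊕ C2 = M1 ⊕ M2, XORing with the guessed M1 bytes yields the corresponding M2 bytes: M2 = (C1 ⊕ C2) ⊕ M1.
byte 0: 00110110 ^ 01110011 = 01000101
byte 1: 10010110 ^ 01110100 = 11100010
byte 2: 11110001 ^ 01100001 = 10010000
byte 3: 11011010 ^ 01110100 = 10101110
byte 4: 01011000 ^ 01110101 = 00101101
byte 5: 11110111 ^ 01110011 = 10000100
byte 6: 01111110 ^ 00100000 = 01011110
byte 7: 11111011 ^ 01001000 = 10110011
byte 8: 11101011 ^ 01010100 = 10111111
byte 9: 11001110 ^ 01010100 = 10011010

45e290ae2d845eb3bf9a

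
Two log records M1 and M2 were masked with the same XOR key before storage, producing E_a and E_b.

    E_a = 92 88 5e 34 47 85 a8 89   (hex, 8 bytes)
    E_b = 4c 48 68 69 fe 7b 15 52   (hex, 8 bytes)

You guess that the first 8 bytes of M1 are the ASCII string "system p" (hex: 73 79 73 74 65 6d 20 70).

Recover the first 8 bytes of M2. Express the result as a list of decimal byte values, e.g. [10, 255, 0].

First, E_a ⊕ E_b = (M1 ⊕ K) ⊕ (M2 ⊕ K) = M1 ⊕ M2, so the key drops out. Then M2 = (M1 ⊕ M2) ⊕ M1 over the first 8 bytes.
byte 0: (92 xor 4c) xor 73 = de xor 73 = ad
byte 1: (88 xor 48) xor 79 = c0 xor 79 = b9
byte 2: (5e xor 68) xor 73 = 36 xor 73 = 45
byte 3: (34 xor 69) xor 74 = 5d xor 74 = 29
byte 4: (47 xor fe) xor 65 = b9 xor 65 = dc
byte 5: (85 xor 7b) xor 6d = fe xor 6d = 93
byte 6: (a8 xor 15) xor 20 = bd xor 20 = 9d
byte 7: (89 xor 52) xor 70 = db xor 70 = ab

[173, 185, 69, 41, 220, 147, 157, 171]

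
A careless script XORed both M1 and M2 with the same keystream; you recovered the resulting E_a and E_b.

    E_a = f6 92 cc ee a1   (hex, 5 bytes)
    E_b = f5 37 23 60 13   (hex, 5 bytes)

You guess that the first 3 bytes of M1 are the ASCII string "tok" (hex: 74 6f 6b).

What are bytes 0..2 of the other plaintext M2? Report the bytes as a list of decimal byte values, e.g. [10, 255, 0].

First, E_a ⊕ E_b = (M1 ⊕ K) ⊕ (M2 ⊕ K) = M1 ⊕ M2, so the key drops out. Then M2 = (M1 ⊕ M2) ⊕ M1 over the first 3 bytes.
byte 0: (f6 xor f5) xor 74 = 03 xor 74 = 77
byte 1: (92 xor 37) xor 6f = a5 xor 6f = ca
byte 2: (cc xor 23) xor 6b = ef xor 6b = 84

[119, 202, 132]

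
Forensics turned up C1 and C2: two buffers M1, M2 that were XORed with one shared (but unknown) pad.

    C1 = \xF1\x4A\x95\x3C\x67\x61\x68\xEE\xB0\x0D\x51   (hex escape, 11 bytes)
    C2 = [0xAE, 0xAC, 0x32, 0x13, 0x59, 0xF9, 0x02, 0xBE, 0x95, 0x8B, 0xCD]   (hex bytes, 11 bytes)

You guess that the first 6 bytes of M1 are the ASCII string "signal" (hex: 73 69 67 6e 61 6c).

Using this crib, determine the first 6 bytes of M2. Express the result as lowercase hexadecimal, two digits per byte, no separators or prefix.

2c8fc0415ff4

First, C1 ⊕ C2 = (M1 ⊕ K) ⊕ (M2 ⊕ K) = M1 ⊕ M2, so the key drops out. Then M2 = (M1 ⊕ M2) ⊕ M1 over the first 6 bytes.
byte 0: (f1 ^ ae) ^ 73 = 5f ^ 73 = 2c
byte 1: (4a ^ ac) ^ 69 = e6 ^ 69 = 8f
byte 2: (95 ^ 32) ^ 67 = a7 ^ 67 = c0
byte 3: (3c ^ 13) ^ 6e = 2f ^ 6e = 41
byte 4: (67 ^ 59) ^ 61 = 3e ^ 61 = 5f
byte 5: (61 ^ f9) ^ 6c = 98 ^ 6c = f4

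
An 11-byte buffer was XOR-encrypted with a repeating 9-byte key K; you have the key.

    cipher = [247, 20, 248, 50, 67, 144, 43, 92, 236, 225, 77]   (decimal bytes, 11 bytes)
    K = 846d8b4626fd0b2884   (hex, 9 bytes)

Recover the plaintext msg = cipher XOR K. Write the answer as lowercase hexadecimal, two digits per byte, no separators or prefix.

The 9-byte key repeats, so the effective keystream is 84 6d 8b 46 26 fd 0b 28 84 84 6d.
byte 0: f7 XOR 84 = 73
byte 1: 14 XOR 6d = 79
byte 2: f8 XOR 8b = 73
byte 3: 32 XOR 46 = 74
byte 4: 43 XOR 26 = 65
byte 5: 90 XOR fd = 6d
byte 6: 2b XOR 0b = 20
byte 7: 5c XOR 28 = 74
byte 8: ec XOR 84 = 68
byte 9: e1 XOR 84 = 65
byte 10: 4d XOR 6d = 20

73797374656d2074686520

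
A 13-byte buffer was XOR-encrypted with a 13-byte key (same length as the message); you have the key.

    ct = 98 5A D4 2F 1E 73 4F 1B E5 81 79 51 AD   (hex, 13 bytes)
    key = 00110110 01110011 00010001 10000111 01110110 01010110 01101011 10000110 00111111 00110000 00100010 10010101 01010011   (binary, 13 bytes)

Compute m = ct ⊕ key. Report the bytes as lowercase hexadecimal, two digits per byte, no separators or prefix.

98 XOR 36 = ae
5a XOR 73 = 29
d4 XOR 11 = c5
2f XOR 87 = a8
1e XOR 76 = 68
73 XOR 56 = 25
4f XOR 6b = 24
1b XOR 86 = 9d
e5 XOR 3f = da
81 XOR 30 = b1
79 XOR 22 = 5b
51 XOR 95 = c4
ad XOR 53 = fe

ae29c5a86825249ddab15bc4fe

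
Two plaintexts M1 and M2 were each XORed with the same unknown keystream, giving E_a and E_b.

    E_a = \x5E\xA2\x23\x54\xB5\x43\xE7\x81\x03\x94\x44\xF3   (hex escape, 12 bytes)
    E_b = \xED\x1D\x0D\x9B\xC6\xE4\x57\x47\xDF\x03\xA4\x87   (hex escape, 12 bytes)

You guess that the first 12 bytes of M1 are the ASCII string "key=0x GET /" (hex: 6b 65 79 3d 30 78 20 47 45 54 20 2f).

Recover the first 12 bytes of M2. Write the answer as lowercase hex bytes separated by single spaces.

First, E_a ⊕ E_b = (M1 ⊕ K) ⊕ (M2 ⊕ K) = M1 ⊕ M2, so the key drops out. Then M2 = (M1 ⊕ M2) ⊕ M1 over the first 12 bytes.
byte 0: (5e xor ed) xor 6b = b3 xor 6b = d8
byte 1: (a2 xor 1d) xor 65 = bf xor 65 = da
byte 2: (23 xor 0d) xor 79 = 2e xor 79 = 57
byte 3: (54 xor 9b) xor 3d = cf xor 3d = f2
byte 4: (b5 xor c6) xor 30 = 73 xor 30 = 43
byte 5: (43 xor e4) xor 78 = a7 xor 78 = df
byte 6: (e7 xor 57) xor 20 = b0 xor 20 = 90
byte 7: (81 xor 47) xor 47 = c6 xor 47 = 81
byte 8: (03 xor df) xor 45 = dc xor 45 = 99
byte 9: (94 xor 03) xor 54 = 97 xor 54 = c3
byte 10: (44 xor a4) xor 20 = e0 xor 20 = c0
byte 11: (f3 xor 87) xor 2f = 74 xor 2f = 5b

d8 da 57 f2 43 df 90 81 99 c3 c0 5b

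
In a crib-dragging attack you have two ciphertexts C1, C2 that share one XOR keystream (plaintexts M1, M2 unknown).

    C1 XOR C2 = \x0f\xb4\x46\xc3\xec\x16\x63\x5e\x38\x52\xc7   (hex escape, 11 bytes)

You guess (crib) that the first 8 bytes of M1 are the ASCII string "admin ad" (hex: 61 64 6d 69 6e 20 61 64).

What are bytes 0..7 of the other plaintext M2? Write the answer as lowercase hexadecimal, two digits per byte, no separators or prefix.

Since C1 ⊕ C2 = M1 ⊕ M2, XORing with the guessed M1 bytes yields the corresponding M2 bytes: M2 = (C1 ⊕ C2) ⊕ M1.
byte 0: 0f ^ 61 = 6e
byte 1: b4 ^ 64 = d0
byte 2: 46 ^ 6d = 2b
byte 3: c3 ^ 69 = aa
byte 4: ec ^ 6e = 82
byte 5: 16 ^ 20 = 36
byte 6: 63 ^ 61 = 02
byte 7: 5e ^ 64 = 3a

6ed02baa8236023a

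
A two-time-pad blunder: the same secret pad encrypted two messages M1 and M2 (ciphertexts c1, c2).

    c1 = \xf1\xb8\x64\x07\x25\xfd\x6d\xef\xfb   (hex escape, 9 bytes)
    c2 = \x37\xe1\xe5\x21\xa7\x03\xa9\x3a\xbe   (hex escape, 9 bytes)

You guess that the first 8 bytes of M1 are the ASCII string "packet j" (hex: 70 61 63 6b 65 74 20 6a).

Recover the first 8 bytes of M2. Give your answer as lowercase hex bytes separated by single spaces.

First, c1 ⊕ c2 = (M1 ⊕ K) ⊕ (M2 ⊕ K) = M1 ⊕ M2, so the key drops out. Then M2 = (M1 ⊕ M2) ⊕ M1 over the first 8 bytes.
byte 0: (f1 xor 37) xor 70 = c6 xor 70 = b6
byte 1: (b8 xor e1) xor 61 = 59 xor 61 = 38
byte 2: (64 xor e5) xor 63 = 81 xor 63 = e2
byte 3: (07 xor 21) xor 6b = 26 xor 6b = 4d
byte 4: (25 xor a7) xor 65 = 82 xor 65 = e7
byte 5: (fd xor 03) xor 74 = fe xor 74 = 8a
byte 6: (6d xor a9) xor 20 = c4 xor 20 = e4
byte 7: (ef xor 3a) xor 6a = d5 xor 6a = bf

b6 38 e2 4d e7 8a e4 bf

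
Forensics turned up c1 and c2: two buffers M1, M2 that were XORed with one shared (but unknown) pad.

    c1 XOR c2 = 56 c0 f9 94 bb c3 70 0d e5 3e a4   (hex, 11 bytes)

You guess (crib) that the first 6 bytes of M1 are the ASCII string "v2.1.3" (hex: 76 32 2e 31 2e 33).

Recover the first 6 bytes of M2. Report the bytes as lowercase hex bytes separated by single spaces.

20 f2 d7 a5 95 f0

Since c1 ⊕ c2 = M1 ⊕ M2, XORing with the guessed M1 bytes yields the corresponding M2 bytes: M2 = (c1 ⊕ c2) ⊕ M1.
56 XOR 76 = 20
c0 XOR 32 = f2
f9 XOR 2e = d7
94 XOR 31 = a5
bb XOR 2e = 95
c3 XOR 33 = f0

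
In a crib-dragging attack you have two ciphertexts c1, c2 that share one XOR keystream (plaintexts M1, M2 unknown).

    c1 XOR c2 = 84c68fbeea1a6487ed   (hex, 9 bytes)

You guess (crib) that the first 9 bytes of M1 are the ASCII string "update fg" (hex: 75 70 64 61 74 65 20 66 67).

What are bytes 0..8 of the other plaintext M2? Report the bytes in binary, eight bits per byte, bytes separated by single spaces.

Since c1 ⊕ c2 = M1 ⊕ M2, XORing with the guessed M1 bytes yields the corresponding M2 bytes: M2 = (c1 ⊕ c2) ⊕ M1.
84 ^ 75 = f1
c6 ^ 70 = b6
8f ^ 64 = eb
be ^ 61 = df
ea ^ 74 = 9e
1a ^ 65 = 7f
64 ^ 20 = 44
87 ^ 66 = e1
ed ^ 67 = 8a

11110001 10110110 11101011 11011111 10011110 01111111 01000100 11100001 10001010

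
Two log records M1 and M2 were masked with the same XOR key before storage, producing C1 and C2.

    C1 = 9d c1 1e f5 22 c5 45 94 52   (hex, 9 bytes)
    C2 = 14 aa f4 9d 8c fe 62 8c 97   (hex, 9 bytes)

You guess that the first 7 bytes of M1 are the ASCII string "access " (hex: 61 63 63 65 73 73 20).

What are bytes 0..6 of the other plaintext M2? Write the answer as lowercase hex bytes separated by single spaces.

First, C1 ⊕ C2 = (M1 ⊕ K) ⊕ (M2 ⊕ K) = M1 ⊕ M2, so the key drops out. Then M2 = (M1 ⊕ M2) ⊕ M1 over the first 7 bytes.
byte 0: (9d XOR 14) XOR 61 = 89 XOR 61 = e8
byte 1: (c1 XOR aa) XOR 63 = 6b XOR 63 = 08
byte 2: (1e XOR f4) XOR 63 = ea XOR 63 = 89
byte 3: (f5 XOR 9d) XOR 65 = 68 XOR 65 = 0d
byte 4: (22 XOR 8c) XOR 73 = ae XOR 73 = dd
byte 5: (c5 XOR fe) XOR 73 = 3b XOR 73 = 48
byte 6: (45 XOR 62) XOR 20 = 27 XOR 20 = 07

e8 08 89 0d dd 48 07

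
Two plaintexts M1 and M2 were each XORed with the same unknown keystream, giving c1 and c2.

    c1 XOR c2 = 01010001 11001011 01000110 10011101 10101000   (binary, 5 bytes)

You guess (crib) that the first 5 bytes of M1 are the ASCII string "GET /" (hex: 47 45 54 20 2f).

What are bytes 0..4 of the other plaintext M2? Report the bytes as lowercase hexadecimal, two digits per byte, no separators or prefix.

168e12bd87

Since c1 ⊕ c2 = M1 ⊕ M2, XORing with the guessed M1 bytes yields the corresponding M2 bytes: M2 = (c1 ⊕ c2) ⊕ M1.
byte 0: 51 ^ 47 = 16
byte 1: cb ^ 45 = 8e
byte 2: 46 ^ 54 = 12
byte 3: 9d ^ 20 = bd
byte 4: a8 ^ 2f = 87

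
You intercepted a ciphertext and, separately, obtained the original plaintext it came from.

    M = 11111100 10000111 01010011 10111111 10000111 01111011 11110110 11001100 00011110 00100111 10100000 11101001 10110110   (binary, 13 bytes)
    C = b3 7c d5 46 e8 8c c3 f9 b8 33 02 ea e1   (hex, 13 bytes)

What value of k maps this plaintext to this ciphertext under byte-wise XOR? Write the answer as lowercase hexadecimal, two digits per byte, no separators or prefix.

Since C = M ⊕ k, XORing both sides with M gives k = M ⊕ C.
fc ^ b3 = 4f
87 ^ 7c = fb
53 ^ d5 = 86
bf ^ 46 = f9
87 ^ e8 = 6f
7b ^ 8c = f7
f6 ^ c3 = 35
cc ^ f9 = 35
1e ^ b8 = a6
27 ^ 33 = 14
a0 ^ 02 = a2
e9 ^ ea = 03
b6 ^ e1 = 57

4ffb86f96ff73535a614a20357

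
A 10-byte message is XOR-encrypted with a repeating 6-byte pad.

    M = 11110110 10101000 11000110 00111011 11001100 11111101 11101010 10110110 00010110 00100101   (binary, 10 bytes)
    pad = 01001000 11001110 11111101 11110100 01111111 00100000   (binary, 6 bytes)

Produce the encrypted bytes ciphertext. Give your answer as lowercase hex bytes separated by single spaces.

be 66 3b cf b3 dd a2 78 eb d1

The 6-byte key repeats, so the effective keystream is 48 ce fd f4 7f 20 48 ce fd f4.
byte 0: f6 XOR 48 = be
byte 1: a8 XOR ce = 66
byte 2: c6 XOR fd = 3b
byte 3: 3b XOR f4 = cf
byte 4: cc XOR 7f = b3
byte 5: fd XOR 20 = dd
byte 6: ea XOR 48 = a2
byte 7: b6 XOR ce = 78
byte 8: 16 XOR fd = eb
byte 9: 25 XOR f4 = d1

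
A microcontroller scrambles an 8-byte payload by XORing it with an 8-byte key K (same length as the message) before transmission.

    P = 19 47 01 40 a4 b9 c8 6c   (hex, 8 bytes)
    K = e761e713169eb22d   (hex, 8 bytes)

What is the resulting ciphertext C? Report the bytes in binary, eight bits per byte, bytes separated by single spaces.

 25 ^ 231 = 254
 71 ^  97 =  38
  1 ^ 231 = 230
 64 ^  19 =  83
164 ^  22 = 178
185 ^ 158 =  39
200 ^ 178 = 122
108 ^  45 =  65

11111110 00100110 11100110 01010011 10110010 00100111 01111010 01000001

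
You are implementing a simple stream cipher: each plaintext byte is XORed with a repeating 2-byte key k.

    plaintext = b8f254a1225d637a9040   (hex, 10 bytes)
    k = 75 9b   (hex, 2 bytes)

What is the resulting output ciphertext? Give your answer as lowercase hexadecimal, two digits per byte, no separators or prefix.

The 2-byte key repeats, so the effective keystream is 75 9b 75 9b 75 9b 75 9b 75 9b.
byte 0: 184 XOR 117 = 205
byte 1: 242 XOR 155 = 105
byte 2:  84 XOR 117 =  33
byte 3: 161 XOR 155 =  58
byte 4:  34 XOR 117 =  87
byte 5:  93 XOR 155 = 198
byte 6:  99 XOR 117 =  22
byte 7: 122 XOR 155 = 225
byte 8: 144 XOR 117 = 229
byte 9:  64 XOR 155 = 219

cd69213a57c616e1e5db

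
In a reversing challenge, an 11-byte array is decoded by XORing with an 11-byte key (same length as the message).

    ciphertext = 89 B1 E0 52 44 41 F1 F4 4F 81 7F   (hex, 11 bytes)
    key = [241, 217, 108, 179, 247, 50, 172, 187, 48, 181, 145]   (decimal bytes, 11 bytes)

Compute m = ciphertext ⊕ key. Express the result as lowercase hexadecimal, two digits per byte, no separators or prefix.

XOR is its own inverse, so applying the key byte-wise gives the result directly.
byte 0: 89 ^ f1 = 78
byte 1: b1 ^ d9 = 68
byte 2: e0 ^ 6c = 8c
byte 3: 52 ^ b3 = e1
byte 4: 44 ^ f7 = b3
byte 5: 41 ^ 32 = 73
byte 6: f1 ^ ac = 5d
byte 7: f4 ^ bb = 4f
byte 8: 4f ^ 30 = 7f
byte 9: 81 ^ b5 = 34
byte 10: 7f ^ 91 = ee

78688ce1b3735d4f7f34ee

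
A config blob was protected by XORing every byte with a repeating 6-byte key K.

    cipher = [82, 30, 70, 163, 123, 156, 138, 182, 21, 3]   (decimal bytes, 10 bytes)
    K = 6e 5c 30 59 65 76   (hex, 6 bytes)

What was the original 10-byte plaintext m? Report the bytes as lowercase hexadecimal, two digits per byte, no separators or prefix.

The 6-byte key repeats, so the effective keystream is 6e 5c 30 59 65 76 6e 5c 30 59.
byte 0:  82 ⊕ 110 =  60
byte 1:  30 ⊕  92 =  66
byte 2:  70 ⊕  48 = 118
byte 3: 163 ⊕  89 = 250
byte 4: 123 ⊕ 101 =  30
byte 5: 156 ⊕ 118 = 234
byte 6: 138 ⊕ 110 = 228
byte 7: 182 ⊕  92 = 234
byte 8:  21 ⊕  48 =  37
byte 9:   3 ⊕  89 =  90

3c4276fa1eeae4ea255a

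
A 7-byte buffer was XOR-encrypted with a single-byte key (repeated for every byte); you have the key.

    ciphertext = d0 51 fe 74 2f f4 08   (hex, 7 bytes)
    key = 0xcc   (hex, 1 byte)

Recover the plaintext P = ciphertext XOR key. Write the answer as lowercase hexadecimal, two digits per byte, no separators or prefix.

1c9d32b8e338c4

The 1-byte key repeats, so the effective keystream is cc cc cc cc cc cc cc.
byte 0: d0 ^ cc = 1c
byte 1: 51 ^ cc = 9d
byte 2: fe ^ cc = 32
byte 3: 74 ^ cc = b8
byte 4: 2f ^ cc = e3
byte 5: f4 ^ cc = 38
byte 6: 08 ^ cc = c4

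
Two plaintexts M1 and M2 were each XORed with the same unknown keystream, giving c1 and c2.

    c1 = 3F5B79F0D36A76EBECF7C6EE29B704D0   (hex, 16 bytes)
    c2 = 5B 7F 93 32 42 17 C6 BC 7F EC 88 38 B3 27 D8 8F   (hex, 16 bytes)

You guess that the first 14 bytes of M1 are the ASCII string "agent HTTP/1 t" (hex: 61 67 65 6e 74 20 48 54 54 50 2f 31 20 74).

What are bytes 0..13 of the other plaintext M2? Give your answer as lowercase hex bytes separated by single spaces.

05 43 8f ac e5 5d f8 03 c7 4b 61 e7 ba e4

First, c1 ⊕ c2 = (M1 ⊕ K) ⊕ (M2 ⊕ K) = M1 ⊕ M2, so the key drops out. Then M2 = (M1 ⊕ M2) ⊕ M1 over the first 14 bytes.
byte 0: (3f ^ 5b) ^ 61 = 64 ^ 61 = 05
byte 1: (5b ^ 7f) ^ 67 = 24 ^ 67 = 43
byte 2: (79 ^ 93) ^ 65 = ea ^ 65 = 8f
byte 3: (f0 ^ 32) ^ 6e = c2 ^ 6e = ac
byte 4: (d3 ^ 42) ^ 74 = 91 ^ 74 = e5
byte 5: (6a ^ 17) ^ 20 = 7d ^ 20 = 5d
byte 6: (76 ^ c6) ^ 48 = b0 ^ 48 = f8
byte 7: (eb ^ bc) ^ 54 = 57 ^ 54 = 03
byte 8: (ec ^ 7f) ^ 54 = 93 ^ 54 = c7
byte 9: (f7 ^ ec) ^ 50 = 1b ^ 50 = 4b
byte 10: (c6 ^ 88) ^ 2f = 4e ^ 2f = 61
byte 11: (ee ^ 38) ^ 31 = d6 ^ 31 = e7
byte 12: (29 ^ b3) ^ 20 = 9a ^ 20 = ba
byte 13: (b7 ^ 27) ^ 74 = 90 ^ 74 = e4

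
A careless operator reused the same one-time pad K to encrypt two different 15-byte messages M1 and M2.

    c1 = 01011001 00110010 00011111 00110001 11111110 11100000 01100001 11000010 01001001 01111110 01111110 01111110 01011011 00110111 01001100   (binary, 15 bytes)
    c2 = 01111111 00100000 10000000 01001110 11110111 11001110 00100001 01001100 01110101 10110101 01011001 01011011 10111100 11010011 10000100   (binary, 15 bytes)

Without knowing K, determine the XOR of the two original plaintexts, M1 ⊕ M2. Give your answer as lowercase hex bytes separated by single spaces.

26 12 9f 7f 09 2e 40 8e 3c cb 27 25 e7 e4 c8

c1 ⊕ c2 = (M1 ⊕ K) ⊕ (M2 ⊕ K) = M1 ⊕ M2 — the shared key cancels under XOR.
byte 0: 59 XOR 7f = 26
byte 1: 32 XOR 20 = 12
byte 2: 1f XOR 80 = 9f
byte 3: 31 XOR 4e = 7f
byte 4: fe XOR f7 = 09
byte 5: e0 XOR ce = 2e
byte 6: 61 XOR 21 = 40
byte 7: c2 XOR 4c = 8e
byte 8: 49 XOR 75 = 3c
byte 9: 7e XOR b5 = cb
byte 10: 7e XOR 59 = 27
byte 11: 7e XOR 5b = 25
byte 12: 5b XOR bc = e7
byte 13: 37 XOR d3 = e4
byte 14: 4c XOR 84 = c8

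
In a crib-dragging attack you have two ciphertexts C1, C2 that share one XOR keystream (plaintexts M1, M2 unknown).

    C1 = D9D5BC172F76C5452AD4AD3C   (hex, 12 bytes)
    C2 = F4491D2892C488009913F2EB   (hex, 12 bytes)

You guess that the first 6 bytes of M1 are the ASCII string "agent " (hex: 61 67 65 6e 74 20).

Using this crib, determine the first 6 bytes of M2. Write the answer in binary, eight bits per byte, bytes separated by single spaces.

01001100 11111011 11000100 01010001 11001001 10010010

First, C1 ⊕ C2 = (M1 ⊕ K) ⊕ (M2 ⊕ K) = M1 ⊕ M2, so the key drops out. Then M2 = (M1 ⊕ M2) ⊕ M1 over the first 6 bytes.
byte 0: (d9 xor f4) xor 61 = 2d xor 61 = 4c
byte 1: (d5 xor 49) xor 67 = 9c xor 67 = fb
byte 2: (bc xor 1d) xor 65 = a1 xor 65 = c4
byte 3: (17 xor 28) xor 6e = 3f xor 6e = 51
byte 4: (2f xor 92) xor 74 = bd xor 74 = c9
byte 5: (76 xor c4) xor 20 = b2 xor 20 = 92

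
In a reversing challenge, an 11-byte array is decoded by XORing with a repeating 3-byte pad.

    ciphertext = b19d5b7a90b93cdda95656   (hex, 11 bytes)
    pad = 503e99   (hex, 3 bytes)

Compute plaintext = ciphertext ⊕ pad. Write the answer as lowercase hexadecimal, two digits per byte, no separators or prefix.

e1a3c22aae206ce3300668

The 3-byte key repeats, so the effective keystream is 50 3e 99 50 3e 99 50 3e 99 50 3e.
byte 0: b1 ⊕ 50 = e1
byte 1: 9d ⊕ 3e = a3
byte 2: 5b ⊕ 99 = c2
byte 3: 7a ⊕ 50 = 2a
byte 4: 90 ⊕ 3e = ae
byte 5: b9 ⊕ 99 = 20
byte 6: 3c ⊕ 50 = 6c
byte 7: dd ⊕ 3e = e3
byte 8: a9 ⊕ 99 = 30
byte 9: 56 ⊕ 50 = 06
byte 10: 56 ⊕ 3e = 68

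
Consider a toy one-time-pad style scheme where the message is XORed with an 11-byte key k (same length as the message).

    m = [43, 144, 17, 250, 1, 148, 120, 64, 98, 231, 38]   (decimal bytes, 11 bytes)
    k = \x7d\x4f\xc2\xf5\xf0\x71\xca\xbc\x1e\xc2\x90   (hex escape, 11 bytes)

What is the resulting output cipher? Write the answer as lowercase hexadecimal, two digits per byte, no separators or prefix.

56dfd30ff1e5b2fc7c25b6

00101011 xor 01111101 = 01010110
10010000 xor 01001111 = 11011111
00010001 xor 11000010 = 11010011
11111010 xor 11110101 = 00001111
00000001 xor 11110000 = 11110001
10010100 xor 01110001 = 11100101
01111000 xor 11001010 = 10110010
01000000 xor 10111100 = 11111100
01100010 xor 00011110 = 01111100
11100111 xor 11000010 = 00100101
00100110 xor 10010000 = 10110110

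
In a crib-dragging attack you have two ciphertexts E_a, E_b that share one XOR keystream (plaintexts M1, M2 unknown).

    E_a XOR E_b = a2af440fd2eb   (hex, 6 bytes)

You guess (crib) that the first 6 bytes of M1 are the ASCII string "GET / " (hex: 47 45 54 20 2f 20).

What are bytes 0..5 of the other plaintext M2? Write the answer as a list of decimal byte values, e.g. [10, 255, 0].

Since E_a ⊕ E_b = M1 ⊕ M2, XORing with the guessed M1 bytes yields the corresponding M2 bytes: M2 = (E_a ⊕ E_b) ⊕ M1.
byte 0: 162 ^  71 = 229
byte 1: 175 ^  69 = 234
byte 2:  68 ^  84 =  16
byte 3:  15 ^  32 =  47
byte 4: 210 ^  47 = 253
byte 5: 235 ^  32 = 203

[229, 234, 16, 47, 253, 203]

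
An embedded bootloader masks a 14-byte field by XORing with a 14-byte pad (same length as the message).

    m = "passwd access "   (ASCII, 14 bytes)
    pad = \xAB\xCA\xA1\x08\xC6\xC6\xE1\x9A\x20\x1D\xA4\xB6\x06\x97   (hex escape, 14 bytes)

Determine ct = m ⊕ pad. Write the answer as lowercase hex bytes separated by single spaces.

db ab d2 7b b1 a2 c1 fb 43 7e c1 c5 75 b7

112 xor 171 = 219
 97 xor 202 = 171
115 xor 161 = 210
115 xor   8 = 123
119 xor 198 = 177
100 xor 198 = 162
 32 xor 225 = 193
 97 xor 154 = 251
 99 xor  32 =  67
 99 xor  29 = 126
101 xor 164 = 193
115 xor 182 = 197
115 xor   6 = 117
 32 xor 151 = 183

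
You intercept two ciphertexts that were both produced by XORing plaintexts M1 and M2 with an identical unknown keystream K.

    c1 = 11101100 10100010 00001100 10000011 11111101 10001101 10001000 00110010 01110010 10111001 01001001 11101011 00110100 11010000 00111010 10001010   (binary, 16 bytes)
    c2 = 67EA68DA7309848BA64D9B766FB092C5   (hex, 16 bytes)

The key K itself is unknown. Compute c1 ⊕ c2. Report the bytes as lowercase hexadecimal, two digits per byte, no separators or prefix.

c1 ⊕ c2 = (M1 ⊕ K) ⊕ (M2 ⊕ K) = M1 ⊕ M2 — the shared key cancels under XOR.
11101100 ^ 01100111 = 10001011
10100010 ^ 11101010 = 01001000
00001100 ^ 01101000 = 01100100
10000011 ^ 11011010 = 01011001
11111101 ^ 01110011 = 10001110
10001101 ^ 00001001 = 10000100
10001000 ^ 10000100 = 00001100
00110010 ^ 10001011 = 10111001
01110010 ^ 10100110 = 11010100
10111001 ^ 01001101 = 11110100
01001001 ^ 10011011 = 11010010
11101011 ^ 01110110 = 10011101
00110100 ^ 01101111 = 01011011
11010000 ^ 10110000 = 01100000
00111010 ^ 10010010 = 10101000
10001010 ^ 11000101 = 01001111

8b4864598e840cb9d4f4d29d5b60a84f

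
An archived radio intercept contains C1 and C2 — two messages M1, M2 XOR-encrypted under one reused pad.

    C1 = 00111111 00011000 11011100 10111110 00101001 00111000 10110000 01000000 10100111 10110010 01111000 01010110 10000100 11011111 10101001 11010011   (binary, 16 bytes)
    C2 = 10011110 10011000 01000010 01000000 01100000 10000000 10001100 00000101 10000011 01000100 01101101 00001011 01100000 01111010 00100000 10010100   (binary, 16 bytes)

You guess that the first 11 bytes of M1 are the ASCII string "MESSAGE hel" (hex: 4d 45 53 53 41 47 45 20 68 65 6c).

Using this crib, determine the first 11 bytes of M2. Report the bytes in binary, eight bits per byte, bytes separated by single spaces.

11101100 11000101 11001101 10101101 00001000 11111111 01111001 01100101 01001100 10010011 01111001

First, C1 ⊕ C2 = (M1 ⊕ K) ⊕ (M2 ⊕ K) = M1 ⊕ M2, so the key drops out. Then M2 = (M1 ⊕ M2) ⊕ M1 over the first 11 bytes.
byte 0: (3f ^ 9e) ^ 4d = a1 ^ 4d = ec
byte 1: (18 ^ 98) ^ 45 = 80 ^ 45 = c5
byte 2: (dc ^ 42) ^ 53 = 9e ^ 53 = cd
byte 3: (be ^ 40) ^ 53 = fe ^ 53 = ad
byte 4: (29 ^ 60) ^ 41 = 49 ^ 41 = 08
byte 5: (38 ^ 80) ^ 47 = b8 ^ 47 = ff
byte 6: (b0 ^ 8c) ^ 45 = 3c ^ 45 = 79
byte 7: (40 ^ 05) ^ 20 = 45 ^ 20 = 65
byte 8: (a7 ^ 83) ^ 68 = 24 ^ 68 = 4c
byte 9: (b2 ^ 44) ^ 65 = f6 ^ 65 = 93
byte 10: (78 ^ 6d) ^ 6c = 15 ^ 6c = 79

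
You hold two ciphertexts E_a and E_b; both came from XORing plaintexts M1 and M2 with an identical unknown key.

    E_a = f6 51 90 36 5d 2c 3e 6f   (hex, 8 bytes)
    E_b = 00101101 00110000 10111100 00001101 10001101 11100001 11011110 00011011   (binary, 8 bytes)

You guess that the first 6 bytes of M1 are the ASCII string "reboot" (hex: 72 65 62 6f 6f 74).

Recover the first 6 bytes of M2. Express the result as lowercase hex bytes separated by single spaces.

First, E_a ⊕ E_b = (M1 ⊕ K) ⊕ (M2 ⊕ K) = M1 ⊕ M2, so the key drops out. Then M2 = (M1 ⊕ M2) ⊕ M1 over the first 6 bytes.
byte 0: (f6 xor 2d) xor 72 = db xor 72 = a9
byte 1: (51 xor 30) xor 65 = 61 xor 65 = 04
byte 2: (90 xor bc) xor 62 = 2c xor 62 = 4e
byte 3: (36 xor 0d) xor 6f = 3b xor 6f = 54
byte 4: (5d xor 8d) xor 6f = d0 xor 6f = bf
byte 5: (2c xor e1) xor 74 = cd xor 74 = b9

a9 04 4e 54 bf b9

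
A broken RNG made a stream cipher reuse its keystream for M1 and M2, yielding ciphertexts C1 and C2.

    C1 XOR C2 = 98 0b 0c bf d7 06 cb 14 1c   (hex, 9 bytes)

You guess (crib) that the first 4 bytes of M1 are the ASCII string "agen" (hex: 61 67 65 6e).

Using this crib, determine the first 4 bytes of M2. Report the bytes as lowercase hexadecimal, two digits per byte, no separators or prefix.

Since C1 ⊕ C2 = M1 ⊕ M2, XORing with the guessed M1 bytes yields the corresponding M2 bytes: M2 = (C1 ⊕ C2) ⊕ M1.
byte 0: 152 ⊕  97 = 249
byte 1:  11 ⊕ 103 = 108
byte 2:  12 ⊕ 101 = 105
byte 3: 191 ⊕ 110 = 209

f96c69d1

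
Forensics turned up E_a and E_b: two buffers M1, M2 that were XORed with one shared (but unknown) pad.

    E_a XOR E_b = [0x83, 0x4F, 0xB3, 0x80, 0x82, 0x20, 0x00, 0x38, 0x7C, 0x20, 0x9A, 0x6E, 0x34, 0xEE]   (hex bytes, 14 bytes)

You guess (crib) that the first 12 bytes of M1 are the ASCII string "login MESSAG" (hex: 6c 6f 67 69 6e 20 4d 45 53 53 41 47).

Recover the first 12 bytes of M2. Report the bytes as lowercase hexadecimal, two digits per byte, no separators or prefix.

Since E_a ⊕ E_b = M1 ⊕ M2, XORing with the guessed M1 bytes yields the corresponding M2 bytes: M2 = (E_a ⊕ E_b) ⊕ M1.
byte 0: 10000011 ⊕ 01101100 = 11101111
byte 1: 01001111 ⊕ 01101111 = 00100000
byte 2: 10110011 ⊕ 01100111 = 11010100
byte 3: 10000000 ⊕ 01101001 = 11101001
byte 4: 10000010 ⊕ 01101110 = 11101100
byte 5: 00100000 ⊕ 00100000 = 00000000
byte 6: 00000000 ⊕ 01001101 = 01001101
byte 7: 00111000 ⊕ 01000101 = 01111101
byte 8: 01111100 ⊕ 01010011 = 00101111
byte 9: 00100000 ⊕ 01010011 = 01110011
byte 10: 10011010 ⊕ 01000001 = 11011011
byte 11: 01101110 ⊕ 01000111 = 00101001

ef20d4e9ec004d7d2f73db29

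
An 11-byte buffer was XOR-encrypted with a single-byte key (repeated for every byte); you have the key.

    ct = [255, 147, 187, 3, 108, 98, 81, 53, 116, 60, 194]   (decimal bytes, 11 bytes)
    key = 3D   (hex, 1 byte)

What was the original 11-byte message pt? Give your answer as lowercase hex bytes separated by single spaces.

The 1-byte key repeats, so the effective keystream is 3d 3d 3d 3d 3d 3d 3d 3d 3d 3d 3d.
byte 0: ff XOR 3d = c2
byte 1: 93 XOR 3d = ae
byte 2: bb XOR 3d = 86
byte 3: 03 XOR 3d = 3e
byte 4: 6c XOR 3d = 51
byte 5: 62 XOR 3d = 5f
byte 6: 51 XOR 3d = 6c
byte 7: 35 XOR 3d = 08
byte 8: 74 XOR 3d = 49
byte 9: 3c XOR 3d = 01
byte 10: c2 XOR 3d = ff

c2 ae 86 3e 51 5f 6c 08 49 01 ff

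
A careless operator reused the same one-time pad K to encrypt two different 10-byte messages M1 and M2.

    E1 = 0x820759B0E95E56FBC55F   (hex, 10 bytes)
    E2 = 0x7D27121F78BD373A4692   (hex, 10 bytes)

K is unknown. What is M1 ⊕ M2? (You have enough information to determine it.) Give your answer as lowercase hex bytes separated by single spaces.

ff 20 4b af 91 e3 61 c1 83 cd

E1 ⊕ E2 = (M1 ⊕ K) ⊕ (M2 ⊕ K) = M1 ⊕ M2 — the shared key cancels under XOR.
82 xor 7d = ff
07 xor 27 = 20
59 xor 12 = 4b
b0 xor 1f = af
e9 xor 78 = 91
5e xor bd = e3
56 xor 37 = 61
fb xor 3a = c1
c5 xor 46 = 83
5f xor 92 = cd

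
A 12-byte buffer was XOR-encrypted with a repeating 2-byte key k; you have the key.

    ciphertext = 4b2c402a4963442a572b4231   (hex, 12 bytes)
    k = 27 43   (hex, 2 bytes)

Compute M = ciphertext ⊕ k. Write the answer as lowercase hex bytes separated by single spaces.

The 2-byte key repeats, so the effective keystream is 27 43 27 43 27 43 27 43 27 43 27 43.
byte 0:  75 XOR  39 = 108
byte 1:  44 XOR  67 = 111
byte 2:  64 XOR  39 = 103
byte 3:  42 XOR  67 = 105
byte 4:  73 XOR  39 = 110
byte 5:  99 XOR  67 =  32
byte 6:  68 XOR  39 =  99
byte 7:  42 XOR  67 = 105
byte 8:  87 XOR  39 = 112
byte 9:  43 XOR  67 = 104
byte 10:  66 XOR  39 = 101
byte 11:  49 XOR  67 = 114

6c 6f 67 69 6e 20 63 69 70 68 65 72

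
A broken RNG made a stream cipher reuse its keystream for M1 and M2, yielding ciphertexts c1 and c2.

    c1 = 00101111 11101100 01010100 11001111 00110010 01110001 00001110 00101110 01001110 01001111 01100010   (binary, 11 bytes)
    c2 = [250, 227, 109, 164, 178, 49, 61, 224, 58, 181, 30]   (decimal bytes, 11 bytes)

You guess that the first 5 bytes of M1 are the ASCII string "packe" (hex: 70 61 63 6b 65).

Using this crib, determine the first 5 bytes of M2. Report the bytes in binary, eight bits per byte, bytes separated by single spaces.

First, c1 ⊕ c2 = (M1 ⊕ K) ⊕ (M2 ⊕ K) = M1 ⊕ M2, so the key drops out. Then M2 = (M1 ⊕ M2) ⊕ M1 over the first 5 bytes.
byte 0: (2f XOR fa) XOR 70 = d5 XOR 70 = a5
byte 1: (ec XOR e3) XOR 61 = 0f XOR 61 = 6e
byte 2: (54 XOR 6d) XOR 63 = 39 XOR 63 = 5a
byte 3: (cf XOR a4) XOR 6b = 6b XOR 6b = 00
byte 4: (32 XOR b2) XOR 65 = 80 XOR 65 = e5

10100101 01101110 01011010 00000000 11100101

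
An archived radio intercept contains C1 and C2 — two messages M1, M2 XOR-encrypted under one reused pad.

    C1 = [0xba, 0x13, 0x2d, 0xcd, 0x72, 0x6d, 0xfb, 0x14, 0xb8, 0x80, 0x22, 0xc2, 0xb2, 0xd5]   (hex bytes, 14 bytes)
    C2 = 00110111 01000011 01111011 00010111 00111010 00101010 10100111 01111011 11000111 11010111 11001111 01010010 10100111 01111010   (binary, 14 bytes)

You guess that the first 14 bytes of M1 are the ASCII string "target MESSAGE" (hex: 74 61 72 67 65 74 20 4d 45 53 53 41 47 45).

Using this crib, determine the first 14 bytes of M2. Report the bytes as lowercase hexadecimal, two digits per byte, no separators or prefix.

First, C1 ⊕ C2 = (M1 ⊕ K) ⊕ (M2 ⊕ K) = M1 ⊕ M2, so the key drops out. Then M2 = (M1 ⊕ M2) ⊕ M1 over the first 14 bytes.
byte 0: (ba ⊕ 37) ⊕ 74 = 8d ⊕ 74 = f9
byte 1: (13 ⊕ 43) ⊕ 61 = 50 ⊕ 61 = 31
byte 2: (2d ⊕ 7b) ⊕ 72 = 56 ⊕ 72 = 24
byte 3: (cd ⊕ 17) ⊕ 67 = da ⊕ 67 = bd
byte 4: (72 ⊕ 3a) ⊕ 65 = 48 ⊕ 65 = 2d
byte 5: (6d ⊕ 2a) ⊕ 74 = 47 ⊕ 74 = 33
byte 6: (fb ⊕ a7) ⊕ 20 = 5c ⊕ 20 = 7c
byte 7: (14 ⊕ 7b) ⊕ 4d = 6f ⊕ 4d = 22
byte 8: (b8 ⊕ c7) ⊕ 45 = 7f ⊕ 45 = 3a
byte 9: (80 ⊕ d7) ⊕ 53 = 57 ⊕ 53 = 04
byte 10: (22 ⊕ cf) ⊕ 53 = ed ⊕ 53 = be
byte 11: (c2 ⊕ 52) ⊕ 41 = 90 ⊕ 41 = d1
byte 12: (b2 ⊕ a7) ⊕ 47 = 15 ⊕ 47 = 52
byte 13: (d5 ⊕ 7a) ⊕ 45 = af ⊕ 45 = ea

f93124bd2d337c223a04bed152ea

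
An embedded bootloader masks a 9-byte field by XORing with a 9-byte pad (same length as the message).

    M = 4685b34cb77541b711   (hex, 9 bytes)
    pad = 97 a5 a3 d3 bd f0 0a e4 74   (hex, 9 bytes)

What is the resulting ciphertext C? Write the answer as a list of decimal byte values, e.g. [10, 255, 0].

XOR is its own inverse, so applying the key byte-wise gives the result directly.
byte 0:  70 xor 151 = 209
byte 1: 133 xor 165 =  32
byte 2: 179 xor 163 =  16
byte 3:  76 xor 211 = 159
byte 4: 183 xor 189 =  10
byte 5: 117 xor 240 = 133
byte 6:  65 xor  10 =  75
byte 7: 183 xor 228 =  83
byte 8:  17 xor 116 = 101

[209, 32, 16, 159, 10, 133, 75, 83, 101]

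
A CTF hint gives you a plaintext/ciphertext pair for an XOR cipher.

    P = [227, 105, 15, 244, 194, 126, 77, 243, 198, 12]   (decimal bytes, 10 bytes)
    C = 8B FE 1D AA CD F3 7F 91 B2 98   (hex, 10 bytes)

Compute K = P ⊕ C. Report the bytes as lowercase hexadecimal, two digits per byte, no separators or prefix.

6897125e0f8d32627494

Since C = P ⊕ K, XORing both sides with P gives K = P ⊕ C.
227 ⊕ 139 = 104
105 ⊕ 254 = 151
 15 ⊕  29 =  18
244 ⊕ 170 =  94
194 ⊕ 205 =  15
126 ⊕ 243 = 141
 77 ⊕ 127 =  50
243 ⊕ 145 =  98
198 ⊕ 178 = 116
 12 ⊕ 152 = 148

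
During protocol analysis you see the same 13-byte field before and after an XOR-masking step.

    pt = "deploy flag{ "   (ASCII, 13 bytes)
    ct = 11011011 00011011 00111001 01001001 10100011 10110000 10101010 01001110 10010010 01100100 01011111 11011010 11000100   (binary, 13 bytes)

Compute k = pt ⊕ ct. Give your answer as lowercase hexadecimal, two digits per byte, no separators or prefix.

Since ct = pt ⊕ k, XORing both sides with pt gives k = pt ⊕ ct.
64 xor db = bf
65 xor 1b = 7e
70 xor 39 = 49
6c xor 49 = 25
6f xor a3 = cc
79 xor b0 = c9
20 xor aa = 8a
66 xor 4e = 28
6c xor 92 = fe
61 xor 64 = 05
67 xor 5f = 38
7b xor da = a1
20 xor c4 = e4

bf7e4925ccc98a28fe0538a1e4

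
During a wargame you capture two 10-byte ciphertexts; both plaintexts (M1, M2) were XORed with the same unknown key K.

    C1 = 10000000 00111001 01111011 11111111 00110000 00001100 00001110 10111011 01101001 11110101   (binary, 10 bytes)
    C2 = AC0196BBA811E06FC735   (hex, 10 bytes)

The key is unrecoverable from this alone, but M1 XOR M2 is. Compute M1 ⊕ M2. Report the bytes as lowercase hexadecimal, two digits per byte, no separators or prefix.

2c38ed44981deed4aec0

C1 ⊕ C2 = (M1 ⊕ K) ⊕ (M2 ⊕ K) = M1 ⊕ M2 — the shared key cancels under XOR.
80 xor ac = 2c
39 xor 01 = 38
7b xor 96 = ed
ff xor bb = 44
30 xor a8 = 98
0c xor 11 = 1d
0e xor e0 = ee
bb xor 6f = d4
69 xor c7 = ae
f5 xor 35 = c0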